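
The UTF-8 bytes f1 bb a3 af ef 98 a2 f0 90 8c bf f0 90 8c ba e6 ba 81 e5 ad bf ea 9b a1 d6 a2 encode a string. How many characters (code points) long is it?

Byte at offset 0: 0xF1 = 11110001 → 4-byte char (#1). Advance 4.
Byte at offset 4: 0xEF = 11101111 → 3-byte char (#2). Advance 3.
Byte at offset 7: 0xF0 = 11110000 → 4-byte char (#3). Advance 4.
Byte at offset 11: 0xF0 = 11110000 → 4-byte char (#4). Advance 4.
Byte at offset 15: 0xE6 = 11100110 → 3-byte char (#5). Advance 3.
Byte at offset 18: 0xE5 = 11100101 → 3-byte char (#6). Advance 3.
Byte at offset 21: 0xEA = 11101010 → 3-byte char (#7). Advance 3.
Byte at offset 24: 0xD6 = 11010110 → 2-byte char (#8). Advance 2.
Reached end at offset 26 after 8 code points.

8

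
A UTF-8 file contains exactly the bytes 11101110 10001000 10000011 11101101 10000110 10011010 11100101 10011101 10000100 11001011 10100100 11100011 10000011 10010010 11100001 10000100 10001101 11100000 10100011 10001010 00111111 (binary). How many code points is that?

Byte at offset 0: 0xEE = 11101110 → 3-byte char (#1). Advance 3.
Byte at offset 3: 0xED = 11101101 → 3-byte char (#2). Advance 3.
Byte at offset 6: 0xE5 = 11100101 → 3-byte char (#3). Advance 3.
Byte at offset 9: 0xCB = 11001011 → 2-byte char (#4). Advance 2.
Byte at offset 11: 0xE3 = 11100011 → 3-byte char (#5). Advance 3.
Byte at offset 14: 0xE1 = 11100001 → 3-byte char (#6). Advance 3.
Byte at offset 17: 0xE0 = 11100000 → 3-byte char (#7). Advance 3.
Byte at offset 20: 0x3F = 00111111 → 1-byte char (#8). Advance 1.
Reached end at offset 21 after 8 code points.

8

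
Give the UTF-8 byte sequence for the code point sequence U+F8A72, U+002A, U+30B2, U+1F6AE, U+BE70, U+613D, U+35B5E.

U+F8A72: 4-byte form → F3 B8 A9 B2.
U+002A: 1-byte form → 2A.
U+30B2: 3-byte form → E3 82 B2.
U+1F6AE: 4-byte form → F0 9F 9A AE.
U+BE70: 3-byte form → EB B9 B0.
U+613D: 3-byte form → E6 84 BD.
U+35B5E: 4-byte form → F0 B5 AD 9E.
Concatenated (22 bytes): F3 B8 A9 B2 2A E3 82 B2 F0 9F 9A AE EB B9 B0 E6 84 BD F0 B5 AD 9E.

F3 B8 A9 B2 2A E3 82 B2 F0 9F 9A AE EB B9 B0 E6 84 BD F0 B5 AD 9E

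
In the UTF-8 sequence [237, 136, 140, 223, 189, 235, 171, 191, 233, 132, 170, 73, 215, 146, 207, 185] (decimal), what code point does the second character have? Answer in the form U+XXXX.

U+07FD

Offset 0: leading byte 0xED = 11101101 → 3-byte char #1 = ED 88 8C.
Offset 3: leading byte 0xDF = 11011111 → 2-byte char #2 = DF BD.
Leading byte 0xDF = 11011111 matches 110xxxxx → 2-byte sequence.
Byte 1: 0xDF = 11011111, payload 11111 (5 bits).
Byte 2: 0xBD = 10111101 (10xxxxxx ✓), payload 111101.
Concatenate: 11111111101 = 0x7FD (11 bits → U+07FD).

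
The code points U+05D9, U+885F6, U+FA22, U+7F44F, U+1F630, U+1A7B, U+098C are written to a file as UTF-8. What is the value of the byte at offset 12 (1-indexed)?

1-indexed offset 12 is 0-indexed offset 11.
U+05D9 → 2-byte form D7 99 at offsets 0–1.
U+885F6 → 4-byte form F2 88 97 B6 at offsets 2–5.
U+FA22 → 3-byte form EF A8 A2 at offsets 6–8.
U+7F44F → 4-byte form F1 BF 91 8F at offsets 9–12.
Offset 11 falls in char 4's range; it's byte 3 of F1 BF 91 8F = 0x91.

0x91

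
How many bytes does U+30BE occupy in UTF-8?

3

U+30BE = 0x30BE. UTF-8 uses 1 byte below 0x80, 2 below 0x800, 3 below 0x10000, 4 up to 0x10FFFF. 0x30BE is in U+0800–U+FFFF → 3 bytes.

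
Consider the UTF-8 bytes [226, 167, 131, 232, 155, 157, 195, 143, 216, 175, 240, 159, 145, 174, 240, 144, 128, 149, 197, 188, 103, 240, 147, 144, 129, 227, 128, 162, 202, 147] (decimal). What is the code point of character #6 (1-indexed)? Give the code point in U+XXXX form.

U+10015

Offset 0: leading byte 0xE2 = 11100010 → 3-byte char #1 = E2 A7 83.
Offset 3: leading byte 0xE8 = 11101000 → 3-byte char #2 = E8 9B 9D.
Offset 6: leading byte 0xC3 = 11000011 → 2-byte char #3 = C3 8F.
Offset 8: leading byte 0xD8 = 11011000 → 2-byte char #4 = D8 AF.
Offset 10: leading byte 0xF0 = 11110000 → 4-byte char #5 = F0 9F 91 AE.
Offset 14: leading byte 0xF0 = 11110000 → 4-byte char #6 = F0 90 80 95.
Leading byte 0xF0 = 11110000 matches 11110xxx → 4-byte sequence.
Byte 1: 0xF0 = 11110000, payload 000 (3 bits).
Byte 2: 0x90 = 10010000 (10xxxxxx ✓), payload 010000.
Byte 3: 0x80 = 10000000 (10xxxxxx ✓), payload 000000.
Byte 4: 0x95 = 10010101 (10xxxxxx ✓), payload 010101.
Concatenate: 000010000000000010101 = 0x10015 (21 bits → U+10015).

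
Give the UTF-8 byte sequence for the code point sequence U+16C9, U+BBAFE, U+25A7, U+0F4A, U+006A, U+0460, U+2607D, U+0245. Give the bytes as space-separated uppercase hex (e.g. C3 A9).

E1 9B 89 F2 BB AB BE E2 96 A7 E0 BD 8A 6A D1 A0 F0 A6 81 BD C9 85

U+16C9: 3-byte form → E1 9B 89.
U+BBAFE: 4-byte form → F2 BB AB BE.
U+25A7: 3-byte form → E2 96 A7.
U+0F4A: 3-byte form → E0 BD 8A.
U+006A: 1-byte form → 6A.
U+0460: 2-byte form → D1 A0.
U+2607D: 4-byte form → F0 A6 81 BD.
U+0245: 2-byte form → C9 85.
Concatenated (22 bytes): E1 9B 89 F2 BB AB BE E2 96 A7 E0 BD 8A 6A D1 A0 F0 A6 81 BD C9 85.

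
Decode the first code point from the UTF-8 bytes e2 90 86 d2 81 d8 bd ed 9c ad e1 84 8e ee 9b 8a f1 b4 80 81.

Offset 0: leading byte 0xE2 = 11100010 → 3-byte char #1 = E2 90 86.
Leading byte 0xE2 = 11100010 matches 1110xxxx → 3-byte sequence.
Byte 1: 0xE2 = 11100010, payload 0010 (4 bits).
Byte 2: 0x90 = 10010000 (10xxxxxx ✓), payload 010000.
Byte 3: 0x86 = 10000110 (10xxxxxx ✓), payload 000110.
Concatenate: 0010010000000110 = 0x2406 (16 bits → U+2406).

U+2406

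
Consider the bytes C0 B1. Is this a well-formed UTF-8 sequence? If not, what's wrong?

invalid (overlong encoding)

Leading byte 0xC0 = 11000000 → 2-byte form.
Continuation bytes all match 10xxxxxx. Payload decodes to 0x31.
But 0x31 < 0x80, the minimum for a 2-byte sequence — this is an overlong encoding.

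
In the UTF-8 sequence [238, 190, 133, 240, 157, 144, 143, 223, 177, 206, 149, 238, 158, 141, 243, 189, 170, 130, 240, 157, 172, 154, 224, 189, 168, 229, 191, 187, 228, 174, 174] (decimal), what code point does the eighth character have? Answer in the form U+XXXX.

Offset 0: leading byte 0xEE = 11101110 → 3-byte char #1 = EE BE 85.
Offset 3: leading byte 0xF0 = 11110000 → 4-byte char #2 = F0 9D 90 8F.
Offset 7: leading byte 0xDF = 11011111 → 2-byte char #3 = DF B1.
Offset 9: leading byte 0xCE = 11001110 → 2-byte char #4 = CE 95.
Offset 11: leading byte 0xEE = 11101110 → 3-byte char #5 = EE 9E 8D.
Offset 14: leading byte 0xF3 = 11110011 → 4-byte char #6 = F3 BD AA 82.
Offset 18: leading byte 0xF0 = 11110000 → 4-byte char #7 = F0 9D AC 9A.
Offset 22: leading byte 0xE0 = 11100000 → 3-byte char #8 = E0 BD A8.
Leading byte 0xE0 = 11100000 matches 1110xxxx → 3-byte sequence.
Byte 1: 0xE0 = 11100000, payload 0000 (4 bits).
Byte 2: 0xBD = 10111101 (10xxxxxx ✓), payload 111101.
Byte 3: 0xA8 = 10101000 (10xxxxxx ✓), payload 101000.
Concatenate: 0000111101101000 = 0xF68 (16 bits → U+0F68).

U+0F68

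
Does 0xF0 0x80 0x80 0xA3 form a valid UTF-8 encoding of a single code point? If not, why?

invalid (overlong encoding)

Leading byte 0xF0 = 11110000 → 4-byte form.
Continuation bytes all match 10xxxxxx. Payload decodes to 0x23.
But 0x23 < 0x10000, the minimum for a 4-byte sequence — this is an overlong encoding.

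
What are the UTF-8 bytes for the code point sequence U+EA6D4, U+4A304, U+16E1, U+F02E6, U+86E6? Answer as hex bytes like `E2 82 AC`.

F3 AA 9B 94 F1 8A 8C 84 E1 9B A1 F3 B0 8B A6 E8 9B A6

U+EA6D4: 4-byte form → F3 AA 9B 94.
U+4A304: 4-byte form → F1 8A 8C 84.
U+16E1: 3-byte form → E1 9B A1.
U+F02E6: 4-byte form → F3 B0 8B A6.
U+86E6: 3-byte form → E8 9B A6.
Concatenated (18 bytes): F3 AA 9B 94 F1 8A 8C 84 E1 9B A1 F3 B0 8B A6 E8 9B A6.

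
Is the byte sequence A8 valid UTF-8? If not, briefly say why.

Byte 0xA8 = 10101000 has the form 10xxxxxx — a continuation byte — but there is no preceding leading byte.

invalid (continuation byte with no leading byte)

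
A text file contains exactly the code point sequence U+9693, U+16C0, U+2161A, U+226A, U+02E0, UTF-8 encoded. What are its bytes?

U+9693: 3-byte form → E9 9A 93.
U+16C0: 3-byte form → E1 9B 80.
U+2161A: 4-byte form → F0 A1 98 9A.
U+226A: 3-byte form → E2 89 AA.
U+02E0: 2-byte form → CB A0.
Concatenated (15 bytes): E9 9A 93 E1 9B 80 F0 A1 98 9A E2 89 AA CB A0.

E9 9A 93 E1 9B 80 F0 A1 98 9A E2 89 AA CB A0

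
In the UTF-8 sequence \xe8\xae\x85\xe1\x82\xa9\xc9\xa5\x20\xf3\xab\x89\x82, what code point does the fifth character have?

Offset 0: leading byte 0xE8 = 11101000 → 3-byte char #1 = E8 AE 85.
Offset 3: leading byte 0xE1 = 11100001 → 3-byte char #2 = E1 82 A9.
Offset 6: leading byte 0xC9 = 11001001 → 2-byte char #3 = C9 A5.
Offset 8: leading byte 0x20 = 00100000 → 1-byte char #4 = 20.
Offset 9: leading byte 0xF3 = 11110011 → 4-byte char #5 = F3 AB 89 82.
Leading byte 0xF3 = 11110011 matches 11110xxx → 4-byte sequence.
Byte 1: 0xF3 = 11110011, payload 011 (3 bits).
Byte 2: 0xAB = 10101011 (10xxxxxx ✓), payload 101011.
Byte 3: 0x89 = 10001001 (10xxxxxx ✓), payload 001001.
Byte 4: 0x82 = 10000010 (10xxxxxx ✓), payload 000010.
Concatenate: 011101011001001000010 = 0xEB242 (21 bits → U+EB242).

U+EB242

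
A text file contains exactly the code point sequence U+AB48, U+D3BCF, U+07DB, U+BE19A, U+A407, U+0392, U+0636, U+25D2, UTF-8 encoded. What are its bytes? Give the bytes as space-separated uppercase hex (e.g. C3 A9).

U+AB48: 3-byte form → EA AD 88.
U+D3BCF: 4-byte form → F3 93 AF 8F.
U+07DB: 2-byte form → DF 9B.
U+BE19A: 4-byte form → F2 BE 86 9A.
U+A407: 3-byte form → EA 90 87.
U+0392: 2-byte form → CE 92.
U+0636: 2-byte form → D8 B6.
U+25D2: 3-byte form → E2 97 92.
Concatenated (23 bytes): EA AD 88 F3 93 AF 8F DF 9B F2 BE 86 9A EA 90 87 CE 92 D8 B6 E2 97 92.

EA AD 88 F3 93 AF 8F DF 9B F2 BE 86 9A EA 90 87 CE 92 D8 B6 E2 97 92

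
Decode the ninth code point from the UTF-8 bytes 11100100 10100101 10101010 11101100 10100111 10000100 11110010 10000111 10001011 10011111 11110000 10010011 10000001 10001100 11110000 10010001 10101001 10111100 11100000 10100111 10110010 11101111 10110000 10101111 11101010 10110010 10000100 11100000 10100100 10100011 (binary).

Offset 0: leading byte 0xE4 = 11100100 → 3-byte char #1 = E4 A5 AA.
Offset 3: leading byte 0xEC = 11101100 → 3-byte char #2 = EC A7 84.
Offset 6: leading byte 0xF2 = 11110010 → 4-byte char #3 = F2 87 8B 9F.
Offset 10: leading byte 0xF0 = 11110000 → 4-byte char #4 = F0 93 81 8C.
Offset 14: leading byte 0xF0 = 11110000 → 4-byte char #5 = F0 91 A9 BC.
Offset 18: leading byte 0xE0 = 11100000 → 3-byte char #6 = E0 A7 B2.
Offset 21: leading byte 0xEF = 11101111 → 3-byte char #7 = EF B0 AF.
Offset 24: leading byte 0xEA = 11101010 → 3-byte char #8 = EA B2 84.
Offset 27: leading byte 0xE0 = 11100000 → 3-byte char #9 = E0 A4 A3.
Leading byte 0xE0 = 11100000 matches 1110xxxx → 3-byte sequence.
Byte 1: 0xE0 = 11100000, payload 0000 (4 bits).
Byte 2: 0xA4 = 10100100 (10xxxxxx ✓), payload 100100.
Byte 3: 0xA3 = 10100011 (10xxxxxx ✓), payload 100011.
Concatenate: 0000100100100011 = 0x923 (16 bits → U+0923).

U+0923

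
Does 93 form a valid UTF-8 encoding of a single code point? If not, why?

Byte 0x93 = 10010011 has the form 10xxxxxx — a continuation byte — but there is no preceding leading byte.

invalid (continuation byte with no leading byte)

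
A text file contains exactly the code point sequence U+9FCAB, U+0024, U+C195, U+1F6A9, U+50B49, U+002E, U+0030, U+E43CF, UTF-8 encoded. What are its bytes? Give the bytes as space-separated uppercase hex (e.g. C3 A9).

U+9FCAB: 4-byte form → F2 9F B2 AB.
U+0024: 1-byte form → 24.
U+C195: 3-byte form → EC 86 95.
U+1F6A9: 4-byte form → F0 9F 9A A9.
U+50B49: 4-byte form → F1 90 AD 89.
U+002E: 1-byte form → 2E.
U+0030: 1-byte form → 30.
U+E43CF: 4-byte form → F3 A4 8F 8F.
Concatenated (22 bytes): F2 9F B2 AB 24 EC 86 95 F0 9F 9A A9 F1 90 AD 89 2E 30 F3 A4 8F 8F.

F2 9F B2 AB 24 EC 86 95 F0 9F 9A A9 F1 90 AD 89 2E 30 F3 A4 8F 8F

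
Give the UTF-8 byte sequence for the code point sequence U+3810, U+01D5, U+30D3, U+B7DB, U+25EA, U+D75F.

E3 A0 90 C7 95 E3 83 93 EB 9F 9B E2 97 AA ED 9D 9F

U+3810: 3-byte form → E3 A0 90.
U+01D5: 2-byte form → C7 95.
U+30D3: 3-byte form → E3 83 93.
U+B7DB: 3-byte form → EB 9F 9B.
U+25EA: 3-byte form → E2 97 AA.
U+D75F: 3-byte form → ED 9D 9F.
Concatenated (17 bytes): E3 A0 90 C7 95 E3 83 93 EB 9F 9B E2 97 AA ED 9D 9F.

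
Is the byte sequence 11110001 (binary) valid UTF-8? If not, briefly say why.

invalid (sequence truncated)

Leading byte 0xF1 = 11110001 → 4-byte form, but only 1 byte is present.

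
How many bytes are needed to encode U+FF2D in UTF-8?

U+FF2D = 0xFF2D. UTF-8 uses 1 byte below 0x80, 2 below 0x800, 3 below 0x10000, 4 up to 0x10FFFF. 0xFF2D is in U+0800–U+FFFF → 3 bytes.

3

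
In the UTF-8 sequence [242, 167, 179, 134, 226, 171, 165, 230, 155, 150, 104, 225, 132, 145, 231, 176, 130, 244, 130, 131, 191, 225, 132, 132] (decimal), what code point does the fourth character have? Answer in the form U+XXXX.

Offset 0: leading byte 0xF2 = 11110010 → 4-byte char #1 = F2 A7 B3 86.
Offset 4: leading byte 0xE2 = 11100010 → 3-byte char #2 = E2 AB A5.
Offset 7: leading byte 0xE6 = 11100110 → 3-byte char #3 = E6 9B 96.
Offset 10: leading byte 0x68 = 01101000 → 1-byte char #4 = 68.
Leading byte 0x68 = 01101000 matches 0xxxxxxx → 1-byte sequence.
Byte 1: 0x68 = 01101000, payload 1101000 (7 bits).
Concatenate: 1101000 = 0x68 (7 bits → U+0068).

U+0068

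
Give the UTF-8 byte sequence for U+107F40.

U+107F40 = 0x107F40 = 1081152 decimal. In range U+10000–U+10FFFF → 4-byte form: 11110xxx 10xxxxxx 10xxxxxx 10xxxxxx.
Binary (21 bits): 100000111111101000000.
Split 3+6+6+6: 100 | 000111 | 111101 | 000000.
Byte 1: 11110100 = 0xF4.
Byte 2: 10000111 = 0x87.
Byte 3: 10111101 = 0xBD.
Byte 4: 10000000 = 0x80.

F4 87 BD 80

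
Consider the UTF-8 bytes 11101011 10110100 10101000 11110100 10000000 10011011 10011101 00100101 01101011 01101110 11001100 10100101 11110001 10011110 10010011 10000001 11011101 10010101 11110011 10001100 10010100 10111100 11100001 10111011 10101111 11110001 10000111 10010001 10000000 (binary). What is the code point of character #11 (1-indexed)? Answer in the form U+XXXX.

Offset 0: leading byte 0xEB = 11101011 → 3-byte char #1 = EB B4 A8.
Offset 3: leading byte 0xF4 = 11110100 → 4-byte char #2 = F4 80 9B 9D.
Offset 7: leading byte 0x25 = 00100101 → 1-byte char #3 = 25.
Offset 8: leading byte 0x6B = 01101011 → 1-byte char #4 = 6B.
Offset 9: leading byte 0x6E = 01101110 → 1-byte char #5 = 6E.
Offset 10: leading byte 0xCC = 11001100 → 2-byte char #6 = CC A5.
Offset 12: leading byte 0xF1 = 11110001 → 4-byte char #7 = F1 9E 93 81.
Offset 16: leading byte 0xDD = 11011101 → 2-byte char #8 = DD 95.
Offset 18: leading byte 0xF3 = 11110011 → 4-byte char #9 = F3 8C 94 BC.
Offset 22: leading byte 0xE1 = 11100001 → 3-byte char #10 = E1 BB AF.
Offset 25: leading byte 0xF1 = 11110001 → 4-byte char #11 = F1 87 91 80.
Leading byte 0xF1 = 11110001 matches 11110xxx → 4-byte sequence.
Byte 1: 0xF1 = 11110001, payload 001 (3 bits).
Byte 2: 0x87 = 10000111 (10xxxxxx ✓), payload 000111.
Byte 3: 0x91 = 10010001 (10xxxxxx ✓), payload 010001.
Byte 4: 0x80 = 10000000 (10xxxxxx ✓), payload 000000.
Concatenate: 001000111010001000000 = 0x47440 (21 bits → U+47440).

U+47440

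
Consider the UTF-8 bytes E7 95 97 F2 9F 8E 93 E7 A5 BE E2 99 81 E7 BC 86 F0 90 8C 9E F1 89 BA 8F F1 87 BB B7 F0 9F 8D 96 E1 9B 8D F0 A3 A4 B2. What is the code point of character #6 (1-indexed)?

U+1031E

Offset 0: leading byte 0xE7 = 11100111 → 3-byte char #1 = E7 95 97.
Offset 3: leading byte 0xF2 = 11110010 → 4-byte char #2 = F2 9F 8E 93.
Offset 7: leading byte 0xE7 = 11100111 → 3-byte char #3 = E7 A5 BE.
Offset 10: leading byte 0xE2 = 11100010 → 3-byte char #4 = E2 99 81.
Offset 13: leading byte 0xE7 = 11100111 → 3-byte char #5 = E7 BC 86.
Offset 16: leading byte 0xF0 = 11110000 → 4-byte char #6 = F0 90 8C 9E.
Leading byte 0xF0 = 11110000 matches 11110xxx → 4-byte sequence.
Byte 1: 0xF0 = 11110000, payload 000 (3 bits).
Byte 2: 0x90 = 10010000 (10xxxxxx ✓), payload 010000.
Byte 3: 0x8C = 10001100 (10xxxxxx ✓), payload 001100.
Byte 4: 0x9E = 10011110 (10xxxxxx ✓), payload 011110.
Concatenate: 000010000001100011110 = 0x1031E (21 bits → U+1031E).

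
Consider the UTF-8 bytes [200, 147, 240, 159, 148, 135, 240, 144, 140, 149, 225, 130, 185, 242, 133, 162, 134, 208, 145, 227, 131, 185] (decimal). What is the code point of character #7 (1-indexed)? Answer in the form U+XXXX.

U+30F9

Offset 0: leading byte 0xC8 = 11001000 → 2-byte char #1 = C8 93.
Offset 2: leading byte 0xF0 = 11110000 → 4-byte char #2 = F0 9F 94 87.
Offset 6: leading byte 0xF0 = 11110000 → 4-byte char #3 = F0 90 8C 95.
Offset 10: leading byte 0xE1 = 11100001 → 3-byte char #4 = E1 82 B9.
Offset 13: leading byte 0xF2 = 11110010 → 4-byte char #5 = F2 85 A2 86.
Offset 17: leading byte 0xD0 = 11010000 → 2-byte char #6 = D0 91.
Offset 19: leading byte 0xE3 = 11100011 → 3-byte char #7 = E3 83 B9.
Leading byte 0xE3 = 11100011 matches 1110xxxx → 3-byte sequence.
Byte 1: 0xE3 = 11100011, payload 0011 (4 bits).
Byte 2: 0x83 = 10000011 (10xxxxxx ✓), payload 000011.
Byte 3: 0xB9 = 10111001 (10xxxxxx ✓), payload 111001.
Concatenate: 0011000011111001 = 0x30F9 (16 bits → U+30F9).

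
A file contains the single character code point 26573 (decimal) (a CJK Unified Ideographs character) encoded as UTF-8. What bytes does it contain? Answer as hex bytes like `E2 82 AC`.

E6 9F 8D

U+67CD = 0x67CD = 26573 decimal. In range U+0800–U+FFFF → 3-byte form: 1110xxxx 10xxxxxx 10xxxxxx.
Binary (16 bits): 0110011111001101.
Split 4+6+6: 0110 | 011111 | 001101.
Byte 1: 11100110 = 0xE6.
Byte 2: 10011111 = 0x9F.
Byte 3: 10001101 = 0x8D.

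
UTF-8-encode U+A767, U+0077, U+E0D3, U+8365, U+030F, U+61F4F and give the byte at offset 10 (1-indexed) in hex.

0xA5

1-indexed offset 10 is 0-indexed offset 9.
U+A767 → 3-byte form EA 9D A7 at offsets 0–2.
U+0077 → 1-byte form 77 at offsets 3–3.
U+E0D3 → 3-byte form EE 83 93 at offsets 4–6.
U+8365 → 3-byte form E8 8D A5 at offsets 7–9.
Offset 9 falls in char 4's range; it's byte 3 of E8 8D A5 = 0xA5.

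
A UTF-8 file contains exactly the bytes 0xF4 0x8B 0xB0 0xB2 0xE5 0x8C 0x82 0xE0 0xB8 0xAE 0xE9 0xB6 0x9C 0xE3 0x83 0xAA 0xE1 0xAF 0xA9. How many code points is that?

6

Byte at offset 0: 0xF4 = 11110100 → 4-byte char (#1). Advance 4.
Byte at offset 4: 0xE5 = 11100101 → 3-byte char (#2). Advance 3.
Byte at offset 7: 0xE0 = 11100000 → 3-byte char (#3). Advance 3.
Byte at offset 10: 0xE9 = 11101001 → 3-byte char (#4). Advance 3.
Byte at offset 13: 0xE3 = 11100011 → 3-byte char (#5). Advance 3.
Byte at offset 16: 0xE1 = 11100001 → 3-byte char (#6). Advance 3.
Reached end at offset 19 after 6 code points.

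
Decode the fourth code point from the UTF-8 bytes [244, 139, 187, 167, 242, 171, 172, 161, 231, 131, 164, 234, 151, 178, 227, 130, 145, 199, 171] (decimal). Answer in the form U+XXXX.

U+A5F2

Offset 0: leading byte 0xF4 = 11110100 → 4-byte char #1 = F4 8B BB A7.
Offset 4: leading byte 0xF2 = 11110010 → 4-byte char #2 = F2 AB AC A1.
Offset 8: leading byte 0xE7 = 11100111 → 3-byte char #3 = E7 83 A4.
Offset 11: leading byte 0xEA = 11101010 → 3-byte char #4 = EA 97 B2.
Leading byte 0xEA = 11101010 matches 1110xxxx → 3-byte sequence.
Byte 1: 0xEA = 11101010, payload 1010 (4 bits).
Byte 2: 0x97 = 10010111 (10xxxxxx ✓), payload 010111.
Byte 3: 0xB2 = 10110010 (10xxxxxx ✓), payload 110010.
Concatenate: 1010010111110010 = 0xA5F2 (16 bits → U+A5F2).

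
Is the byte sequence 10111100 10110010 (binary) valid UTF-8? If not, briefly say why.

Byte 0xBC = 10111100 has the form 10xxxxxx — a continuation byte — but there is no preceding leading byte.

invalid (continuation byte with no leading byte)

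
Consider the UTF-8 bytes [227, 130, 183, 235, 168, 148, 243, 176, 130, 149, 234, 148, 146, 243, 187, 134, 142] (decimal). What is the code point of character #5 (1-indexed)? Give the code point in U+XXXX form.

U+FB18E

Offset 0: leading byte 0xE3 = 11100011 → 3-byte char #1 = E3 82 B7.
Offset 3: leading byte 0xEB = 11101011 → 3-byte char #2 = EB A8 94.
Offset 6: leading byte 0xF3 = 11110011 → 4-byte char #3 = F3 B0 82 95.
Offset 10: leading byte 0xEA = 11101010 → 3-byte char #4 = EA 94 92.
Offset 13: leading byte 0xF3 = 11110011 → 4-byte char #5 = F3 BB 86 8E.
Leading byte 0xF3 = 11110011 matches 11110xxx → 4-byte sequence.
Byte 1: 0xF3 = 11110011, payload 011 (3 bits).
Byte 2: 0xBB = 10111011 (10xxxxxx ✓), payload 111011.
Byte 3: 0x86 = 10000110 (10xxxxxx ✓), payload 000110.
Byte 4: 0x8E = 10001110 (10xxxxxx ✓), payload 001110.
Concatenate: 011111011000110001110 = 0xFB18E (21 bits → U+FB18E).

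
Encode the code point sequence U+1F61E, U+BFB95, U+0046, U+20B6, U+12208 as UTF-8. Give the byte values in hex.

F0 9F 98 9E F2 BF AE 95 46 E2 82 B6 F0 92 88 88

U+1F61E: 4-byte form → F0 9F 98 9E.
U+BFB95: 4-byte form → F2 BF AE 95.
U+0046: 1-byte form → 46.
U+20B6: 3-byte form → E2 82 B6.
U+12208: 4-byte form → F0 92 88 88.
Concatenated (16 bytes): F0 9F 98 9E F2 BF AE 95 46 E2 82 B6 F0 92 88 88.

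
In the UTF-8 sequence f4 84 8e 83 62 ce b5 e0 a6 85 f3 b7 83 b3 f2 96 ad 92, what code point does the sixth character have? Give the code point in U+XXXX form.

U+96B52

Offset 0: leading byte 0xF4 = 11110100 → 4-byte char #1 = F4 84 8E 83.
Offset 4: leading byte 0x62 = 01100010 → 1-byte char #2 = 62.
Offset 5: leading byte 0xCE = 11001110 → 2-byte char #3 = CE B5.
Offset 7: leading byte 0xE0 = 11100000 → 3-byte char #4 = E0 A6 85.
Offset 10: leading byte 0xF3 = 11110011 → 4-byte char #5 = F3 B7 83 B3.
Offset 14: leading byte 0xF2 = 11110010 → 4-byte char #6 = F2 96 AD 92.
Leading byte 0xF2 = 11110010 matches 11110xxx → 4-byte sequence.
Byte 1: 0xF2 = 11110010, payload 010 (3 bits).
Byte 2: 0x96 = 10010110 (10xxxxxx ✓), payload 010110.
Byte 3: 0xAD = 10101101 (10xxxxxx ✓), payload 101101.
Byte 4: 0x92 = 10010010 (10xxxxxx ✓), payload 010010.
Concatenate: 010010110101101010010 = 0x96B52 (21 bits → U+96B52).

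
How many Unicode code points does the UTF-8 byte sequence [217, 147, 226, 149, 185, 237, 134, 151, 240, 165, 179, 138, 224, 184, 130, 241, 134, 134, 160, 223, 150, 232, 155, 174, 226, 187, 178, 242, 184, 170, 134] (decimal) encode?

10

Byte at offset 0: 0xD9 = 11011001 → 2-byte char (#1). Advance 2.
Byte at offset 2: 0xE2 = 11100010 → 3-byte char (#2). Advance 3.
Byte at offset 5: 0xED = 11101101 → 3-byte char (#3). Advance 3.
Byte at offset 8: 0xF0 = 11110000 → 4-byte char (#4). Advance 4.
Byte at offset 12: 0xE0 = 11100000 → 3-byte char (#5). Advance 3.
Byte at offset 15: 0xF1 = 11110001 → 4-byte char (#6). Advance 4.
Byte at offset 19: 0xDF = 11011111 → 2-byte char (#7). Advance 2.
Byte at offset 21: 0xE8 = 11101000 → 3-byte char (#8). Advance 3.
Byte at offset 24: 0xE2 = 11100010 → 3-byte char (#9). Advance 3.
Byte at offset 27: 0xF2 = 11110010 → 4-byte char (#10). Advance 4.
Reached end at offset 31 after 10 code points.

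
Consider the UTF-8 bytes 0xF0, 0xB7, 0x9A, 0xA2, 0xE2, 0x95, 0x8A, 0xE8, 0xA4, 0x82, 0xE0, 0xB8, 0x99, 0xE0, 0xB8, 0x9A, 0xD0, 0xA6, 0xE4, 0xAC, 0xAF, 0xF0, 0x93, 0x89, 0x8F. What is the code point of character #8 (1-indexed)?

U+1324F

Offset 0: leading byte 0xF0 = 11110000 → 4-byte char #1 = F0 B7 9A A2.
Offset 4: leading byte 0xE2 = 11100010 → 3-byte char #2 = E2 95 8A.
Offset 7: leading byte 0xE8 = 11101000 → 3-byte char #3 = E8 A4 82.
Offset 10: leading byte 0xE0 = 11100000 → 3-byte char #4 = E0 B8 99.
Offset 13: leading byte 0xE0 = 11100000 → 3-byte char #5 = E0 B8 9A.
Offset 16: leading byte 0xD0 = 11010000 → 2-byte char #6 = D0 A6.
Offset 18: leading byte 0xE4 = 11100100 → 3-byte char #7 = E4 AC AF.
Offset 21: leading byte 0xF0 = 11110000 → 4-byte char #8 = F0 93 89 8F.
Leading byte 0xF0 = 11110000 matches 11110xxx → 4-byte sequence.
Byte 1: 0xF0 = 11110000, payload 000 (3 bits).
Byte 2: 0x93 = 10010011 (10xxxxxx ✓), payload 010011.
Byte 3: 0x89 = 10001001 (10xxxxxx ✓), payload 001001.
Byte 4: 0x8F = 10001111 (10xxxxxx ✓), payload 001111.
Concatenate: 000010011001001001111 = 0x1324F (21 bits → U+1324F).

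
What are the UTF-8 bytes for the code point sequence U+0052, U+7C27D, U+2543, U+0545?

52 F1 BC 89 BD E2 95 83 D5 85

U+0052: 1-byte form → 52.
U+7C27D: 4-byte form → F1 BC 89 BD.
U+2543: 3-byte form → E2 95 83.
U+0545: 2-byte form → D5 85.
Concatenated (10 bytes): 52 F1 BC 89 BD E2 95 83 D5 85.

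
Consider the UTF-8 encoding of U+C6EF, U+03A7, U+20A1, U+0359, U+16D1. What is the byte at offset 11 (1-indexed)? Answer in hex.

0xE1

1-indexed offset 11 is 0-indexed offset 10.
U+C6EF → 3-byte form EC 9B AF at offsets 0–2.
U+03A7 → 2-byte form CE A7 at offsets 3–4.
U+20A1 → 3-byte form E2 82 A1 at offsets 5–7.
U+0359 → 2-byte form CD 99 at offsets 8–9.
U+16D1 → 3-byte form E1 9B 91 at offsets 10–12.
Offset 10 falls in char 5's range; it's byte 1 of E1 9B 91 = 0xE1.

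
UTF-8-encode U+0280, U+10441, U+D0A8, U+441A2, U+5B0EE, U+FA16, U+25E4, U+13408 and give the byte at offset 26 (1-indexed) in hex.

1-indexed offset 26 is 0-indexed offset 25.
U+0280 → 2-byte form CA 80 at offsets 0–1.
U+10441 → 4-byte form F0 90 91 81 at offsets 2–5.
U+D0A8 → 3-byte form ED 82 A8 at offsets 6–8.
U+441A2 → 4-byte form F1 84 86 A2 at offsets 9–12.
U+5B0EE → 4-byte form F1 9B 83 AE at offsets 13–16.
U+FA16 → 3-byte form EF A8 96 at offsets 17–19.
U+25E4 → 3-byte form E2 97 A4 at offsets 20–22.
U+13408 → 4-byte form F0 93 90 88 at offsets 23–26.
Offset 25 falls in char 8's range; it's byte 3 of F0 93 90 88 = 0x90.

0x90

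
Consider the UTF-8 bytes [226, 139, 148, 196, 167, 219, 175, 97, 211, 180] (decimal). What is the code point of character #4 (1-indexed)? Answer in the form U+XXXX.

Offset 0: leading byte 0xE2 = 11100010 → 3-byte char #1 = E2 8B 94.
Offset 3: leading byte 0xC4 = 11000100 → 2-byte char #2 = C4 A7.
Offset 5: leading byte 0xDB = 11011011 → 2-byte char #3 = DB AF.
Offset 7: leading byte 0x61 = 01100001 → 1-byte char #4 = 61.
Leading byte 0x61 = 01100001 matches 0xxxxxxx → 1-byte sequence.
Byte 1: 0x61 = 01100001, payload 1100001 (7 bits).
Concatenate: 1100001 = 0x61 (7 bits → U+0061).

U+0061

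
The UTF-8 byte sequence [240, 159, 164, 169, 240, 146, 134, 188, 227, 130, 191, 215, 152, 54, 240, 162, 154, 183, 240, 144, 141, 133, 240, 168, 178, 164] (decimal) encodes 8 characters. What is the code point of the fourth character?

Offset 0: leading byte 0xF0 = 11110000 → 4-byte char #1 = F0 9F A4 A9.
Offset 4: leading byte 0xF0 = 11110000 → 4-byte char #2 = F0 92 86 BC.
Offset 8: leading byte 0xE3 = 11100011 → 3-byte char #3 = E3 82 BF.
Offset 11: leading byte 0xD7 = 11010111 → 2-byte char #4 = D7 98.
Leading byte 0xD7 = 11010111 matches 110xxxxx → 2-byte sequence.
Byte 1: 0xD7 = 11010111, payload 10111 (5 bits).
Byte 2: 0x98 = 10011000 (10xxxxxx ✓), payload 011000.
Concatenate: 10111011000 = 0x5D8 (11 bits → U+05D8).

U+05D8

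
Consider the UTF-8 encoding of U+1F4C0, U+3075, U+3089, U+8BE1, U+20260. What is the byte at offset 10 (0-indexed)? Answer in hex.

U+1F4C0 → 4-byte form F0 9F 93 80 at offsets 0–3.
U+3075 → 3-byte form E3 81 B5 at offsets 4–6.
U+3089 → 3-byte form E3 82 89 at offsets 7–9.
U+8BE1 → 3-byte form E8 AF A1 at offsets 10–12.
Offset 10 falls in char 4's range; it's byte 1 of E8 AF A1 = 0xE8.

0xE8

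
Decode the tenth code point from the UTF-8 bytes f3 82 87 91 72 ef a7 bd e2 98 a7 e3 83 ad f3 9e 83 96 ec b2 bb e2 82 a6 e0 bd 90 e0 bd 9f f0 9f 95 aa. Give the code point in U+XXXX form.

U+0F5F

Offset 0: leading byte 0xF3 = 11110011 → 4-byte char #1 = F3 82 87 91.
Offset 4: leading byte 0x72 = 01110010 → 1-byte char #2 = 72.
Offset 5: leading byte 0xEF = 11101111 → 3-byte char #3 = EF A7 BD.
Offset 8: leading byte 0xE2 = 11100010 → 3-byte char #4 = E2 98 A7.
Offset 11: leading byte 0xE3 = 11100011 → 3-byte char #5 = E3 83 AD.
Offset 14: leading byte 0xF3 = 11110011 → 4-byte char #6 = F3 9E 83 96.
Offset 18: leading byte 0xEC = 11101100 → 3-byte char #7 = EC B2 BB.
Offset 21: leading byte 0xE2 = 11100010 → 3-byte char #8 = E2 82 A6.
Offset 24: leading byte 0xE0 = 11100000 → 3-byte char #9 = E0 BD 90.
Offset 27: leading byte 0xE0 = 11100000 → 3-byte char #10 = E0 BD 9F.
Leading byte 0xE0 = 11100000 matches 1110xxxx → 3-byte sequence.
Byte 1: 0xE0 = 11100000, payload 0000 (4 bits).
Byte 2: 0xBD = 10111101 (10xxxxxx ✓), payload 111101.
Byte 3: 0x9F = 10011111 (10xxxxxx ✓), payload 011111.
Concatenate: 0000111101011111 = 0xF5F (16 bits → U+0F5F).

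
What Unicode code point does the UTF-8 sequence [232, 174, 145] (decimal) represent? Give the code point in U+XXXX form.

U+8B91

Leading byte 0xE8 = 11101000 matches 1110xxxx → 3-byte sequence.
Byte 1: 0xE8 = 11101000, payload 1000 (4 bits).
Byte 2: 0xAE = 10101110 (10xxxxxx ✓), payload 101110.
Byte 3: 0x91 = 10010001 (10xxxxxx ✓), payload 010001.
Concatenate: 1000101110010001 = 0x8B91 (16 bits → U+8B91).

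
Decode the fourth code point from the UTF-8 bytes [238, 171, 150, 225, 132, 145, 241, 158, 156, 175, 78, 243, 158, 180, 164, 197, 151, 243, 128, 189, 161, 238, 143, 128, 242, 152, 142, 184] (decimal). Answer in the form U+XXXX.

Offset 0: leading byte 0xEE = 11101110 → 3-byte char #1 = EE AB 96.
Offset 3: leading byte 0xE1 = 11100001 → 3-byte char #2 = E1 84 91.
Offset 6: leading byte 0xF1 = 11110001 → 4-byte char #3 = F1 9E 9C AF.
Offset 10: leading byte 0x4E = 01001110 → 1-byte char #4 = 4E.
Leading byte 0x4E = 01001110 matches 0xxxxxxx → 1-byte sequence.
Byte 1: 0x4E = 01001110, payload 1001110 (7 bits).
Concatenate: 1001110 = 0x4E (7 bits → U+004E).

U+004E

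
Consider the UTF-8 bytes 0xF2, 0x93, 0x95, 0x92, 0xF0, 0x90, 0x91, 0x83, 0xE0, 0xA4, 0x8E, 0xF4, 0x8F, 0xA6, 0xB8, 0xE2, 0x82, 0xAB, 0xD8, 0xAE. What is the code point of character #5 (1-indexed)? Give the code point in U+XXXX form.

U+20AB

Offset 0: leading byte 0xF2 = 11110010 → 4-byte char #1 = F2 93 95 92.
Offset 4: leading byte 0xF0 = 11110000 → 4-byte char #2 = F0 90 91 83.
Offset 8: leading byte 0xE0 = 11100000 → 3-byte char #3 = E0 A4 8E.
Offset 11: leading byte 0xF4 = 11110100 → 4-byte char #4 = F4 8F A6 B8.
Offset 15: leading byte 0xE2 = 11100010 → 3-byte char #5 = E2 82 AB.
Leading byte 0xE2 = 11100010 matches 1110xxxx → 3-byte sequence.
Byte 1: 0xE2 = 11100010, payload 0010 (4 bits).
Byte 2: 0x82 = 10000010 (10xxxxxx ✓), payload 000010.
Byte 3: 0xAB = 10101011 (10xxxxxx ✓), payload 101011.
Concatenate: 0010000010101011 = 0x20AB (16 bits → U+20AB).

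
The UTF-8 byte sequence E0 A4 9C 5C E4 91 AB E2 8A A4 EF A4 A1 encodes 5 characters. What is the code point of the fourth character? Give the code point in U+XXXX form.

U+22A4

Offset 0: leading byte 0xE0 = 11100000 → 3-byte char #1 = E0 A4 9C.
Offset 3: leading byte 0x5C = 01011100 → 1-byte char #2 = 5C.
Offset 4: leading byte 0xE4 = 11100100 → 3-byte char #3 = E4 91 AB.
Offset 7: leading byte 0xE2 = 11100010 → 3-byte char #4 = E2 8A A4.
Leading byte 0xE2 = 11100010 matches 1110xxxx → 3-byte sequence.
Byte 1: 0xE2 = 11100010, payload 0010 (4 bits).
Byte 2: 0x8A = 10001010 (10xxxxxx ✓), payload 001010.
Byte 3: 0xA4 = 10100100 (10xxxxxx ✓), payload 100100.
Concatenate: 0010001010100100 = 0x22A4 (16 bits → U+22A4).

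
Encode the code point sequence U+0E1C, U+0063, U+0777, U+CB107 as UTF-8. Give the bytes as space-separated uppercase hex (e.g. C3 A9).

E0 B8 9C 63 DD B7 F3 8B 84 87

U+0E1C: 3-byte form → E0 B8 9C.
U+0063: 1-byte form → 63.
U+0777: 2-byte form → DD B7.
U+CB107: 4-byte form → F3 8B 84 87.
Concatenated (10 bytes): E0 B8 9C 63 DD B7 F3 8B 84 87.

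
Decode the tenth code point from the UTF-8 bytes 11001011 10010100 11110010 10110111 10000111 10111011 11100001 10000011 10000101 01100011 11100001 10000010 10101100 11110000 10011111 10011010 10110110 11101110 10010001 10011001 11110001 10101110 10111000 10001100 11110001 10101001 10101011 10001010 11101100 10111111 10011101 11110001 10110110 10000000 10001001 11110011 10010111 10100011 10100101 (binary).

U+CFDD

Offset 0: leading byte 0xCB = 11001011 → 2-byte char #1 = CB 94.
Offset 2: leading byte 0xF2 = 11110010 → 4-byte char #2 = F2 B7 87 BB.
Offset 6: leading byte 0xE1 = 11100001 → 3-byte char #3 = E1 83 85.
Offset 9: leading byte 0x63 = 01100011 → 1-byte char #4 = 63.
Offset 10: leading byte 0xE1 = 11100001 → 3-byte char #5 = E1 82 AC.
Offset 13: leading byte 0xF0 = 11110000 → 4-byte char #6 = F0 9F 9A B6.
Offset 17: leading byte 0xEE = 11101110 → 3-byte char #7 = EE 91 99.
Offset 20: leading byte 0xF1 = 11110001 → 4-byte char #8 = F1 AE B8 8C.
Offset 24: leading byte 0xF1 = 11110001 → 4-byte char #9 = F1 A9 AB 8A.
Offset 28: leading byte 0xEC = 11101100 → 3-byte char #10 = EC BF 9D.
Leading byte 0xEC = 11101100 matches 1110xxxx → 3-byte sequence.
Byte 1: 0xEC = 11101100, payload 1100 (4 bits).
Byte 2: 0xBF = 10111111 (10xxxxxx ✓), payload 111111.
Byte 3: 0x9D = 10011101 (10xxxxxx ✓), payload 011101.
Concatenate: 1100111111011101 = 0xCFDD (16 bits → U+CFDD).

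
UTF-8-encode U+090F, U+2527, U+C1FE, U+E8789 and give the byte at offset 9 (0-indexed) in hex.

U+090F → 3-byte form E0 A4 8F at offsets 0–2.
U+2527 → 3-byte form E2 94 A7 at offsets 3–5.
U+C1FE → 3-byte form EC 87 BE at offsets 6–8.
U+E8789 → 4-byte form F3 A8 9E 89 at offsets 9–12.
Offset 9 falls in char 4's range; it's byte 1 of F3 A8 9E 89 = 0xF3.

0xF3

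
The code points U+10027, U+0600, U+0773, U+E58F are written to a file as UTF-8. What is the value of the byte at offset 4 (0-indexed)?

0xD8

U+10027 → 4-byte form F0 90 80 A7 at offsets 0–3.
U+0600 → 2-byte form D8 80 at offsets 4–5.
Offset 4 falls in char 2's range; it's byte 1 of D8 80 = 0xD8.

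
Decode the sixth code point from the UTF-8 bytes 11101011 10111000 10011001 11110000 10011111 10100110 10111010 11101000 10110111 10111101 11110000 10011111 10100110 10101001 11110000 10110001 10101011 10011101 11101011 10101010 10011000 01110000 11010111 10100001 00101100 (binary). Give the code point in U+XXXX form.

Offset 0: leading byte 0xEB = 11101011 → 3-byte char #1 = EB B8 99.
Offset 3: leading byte 0xF0 = 11110000 → 4-byte char #2 = F0 9F A6 BA.
Offset 7: leading byte 0xE8 = 11101000 → 3-byte char #3 = E8 B7 BD.
Offset 10: leading byte 0xF0 = 11110000 → 4-byte char #4 = F0 9F A6 A9.
Offset 14: leading byte 0xF0 = 11110000 → 4-byte char #5 = F0 B1 AB 9D.
Offset 18: leading byte 0xEB = 11101011 → 3-byte char #6 = EB AA 98.
Leading byte 0xEB = 11101011 matches 1110xxxx → 3-byte sequence.
Byte 1: 0xEB = 11101011, payload 1011 (4 bits).
Byte 2: 0xAA = 10101010 (10xxxxxx ✓), payload 101010.
Byte 3: 0x98 = 10011000 (10xxxxxx ✓), payload 011000.
Concatenate: 1011101010011000 = 0xBA98 (16 bits → U+BA98).

U+BA98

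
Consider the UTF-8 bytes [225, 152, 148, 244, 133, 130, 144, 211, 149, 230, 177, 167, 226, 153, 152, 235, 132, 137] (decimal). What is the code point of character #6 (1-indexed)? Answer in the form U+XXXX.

U+B109

Offset 0: leading byte 0xE1 = 11100001 → 3-byte char #1 = E1 98 94.
Offset 3: leading byte 0xF4 = 11110100 → 4-byte char #2 = F4 85 82 90.
Offset 7: leading byte 0xD3 = 11010011 → 2-byte char #3 = D3 95.
Offset 9: leading byte 0xE6 = 11100110 → 3-byte char #4 = E6 B1 A7.
Offset 12: leading byte 0xE2 = 11100010 → 3-byte char #5 = E2 99 98.
Offset 15: leading byte 0xEB = 11101011 → 3-byte char #6 = EB 84 89.
Leading byte 0xEB = 11101011 matches 1110xxxx → 3-byte sequence.
Byte 1: 0xEB = 11101011, payload 1011 (4 bits).
Byte 2: 0x84 = 10000100 (10xxxxxx ✓), payload 000100.
Byte 3: 0x89 = 10001001 (10xxxxxx ✓), payload 001001.
Concatenate: 1011000100001001 = 0xB109 (16 bits → U+B109).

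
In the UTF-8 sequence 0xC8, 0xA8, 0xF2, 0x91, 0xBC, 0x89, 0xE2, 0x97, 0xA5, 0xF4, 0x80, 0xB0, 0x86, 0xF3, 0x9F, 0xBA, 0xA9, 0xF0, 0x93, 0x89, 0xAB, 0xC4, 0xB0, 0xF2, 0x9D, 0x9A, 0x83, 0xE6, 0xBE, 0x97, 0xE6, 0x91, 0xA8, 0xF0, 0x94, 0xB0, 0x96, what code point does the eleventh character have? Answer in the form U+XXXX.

U+14C16

Offset 0: leading byte 0xC8 = 11001000 → 2-byte char #1 = C8 A8.
Offset 2: leading byte 0xF2 = 11110010 → 4-byte char #2 = F2 91 BC 89.
Offset 6: leading byte 0xE2 = 11100010 → 3-byte char #3 = E2 97 A5.
Offset 9: leading byte 0xF4 = 11110100 → 4-byte char #4 = F4 80 B0 86.
Offset 13: leading byte 0xF3 = 11110011 → 4-byte char #5 = F3 9F BA A9.
Offset 17: leading byte 0xF0 = 11110000 → 4-byte char #6 = F0 93 89 AB.
Offset 21: leading byte 0xC4 = 11000100 → 2-byte char #7 = C4 B0.
Offset 23: leading byte 0xF2 = 11110010 → 4-byte char #8 = F2 9D 9A 83.
Offset 27: leading byte 0xE6 = 11100110 → 3-byte char #9 = E6 BE 97.
Offset 30: leading byte 0xE6 = 11100110 → 3-byte char #10 = E6 91 A8.
Offset 33: leading byte 0xF0 = 11110000 → 4-byte char #11 = F0 94 B0 96.
Leading byte 0xF0 = 11110000 matches 11110xxx → 4-byte sequence.
Byte 1: 0xF0 = 11110000, payload 000 (3 bits).
Byte 2: 0x94 = 10010100 (10xxxxxx ✓), payload 010100.
Byte 3: 0xB0 = 10110000 (10xxxxxx ✓), payload 110000.
Byte 4: 0x96 = 10010110 (10xxxxxx ✓), payload 010110.
Concatenate: 000010100110000010110 = 0x14C16 (21 bits → U+14C16).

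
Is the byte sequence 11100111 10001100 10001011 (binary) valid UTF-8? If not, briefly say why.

Leading byte 0xE7 = 11100111 → 3-byte form.
Continuation bytes 0x8C=10001100, 0x8B=10001011 all match 10xxxxxx.
Decoded value 0x730B is ≥ 0x800 (shortest form) and not a surrogate.

valid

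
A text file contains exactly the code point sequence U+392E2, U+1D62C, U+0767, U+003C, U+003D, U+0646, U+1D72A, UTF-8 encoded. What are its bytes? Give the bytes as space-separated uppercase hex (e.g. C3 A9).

F0 B9 8B A2 F0 9D 98 AC DD A7 3C 3D D9 86 F0 9D 9C AA

U+392E2: 4-byte form → F0 B9 8B A2.
U+1D62C: 4-byte form → F0 9D 98 AC.
U+0767: 2-byte form → DD A7.
U+003C: 1-byte form → 3C.
U+003D: 1-byte form → 3D.
U+0646: 2-byte form → D9 86.
U+1D72A: 4-byte form → F0 9D 9C AA.
Concatenated (18 bytes): F0 B9 8B A2 F0 9D 98 AC DD A7 3C 3D D9 86 F0 9D 9C AA.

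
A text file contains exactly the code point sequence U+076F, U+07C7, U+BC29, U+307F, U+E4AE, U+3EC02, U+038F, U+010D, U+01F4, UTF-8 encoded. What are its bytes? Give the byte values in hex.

U+076F: 2-byte form → DD AF.
U+07C7: 2-byte form → DF 87.
U+BC29: 3-byte form → EB B0 A9.
U+307F: 3-byte form → E3 81 BF.
U+E4AE: 3-byte form → EE 92 AE.
U+3EC02: 4-byte form → F0 BE B0 82.
U+038F: 2-byte form → CE 8F.
U+010D: 2-byte form → C4 8D.
U+01F4: 2-byte form → C7 B4.
Concatenated (23 bytes): DD AF DF 87 EB B0 A9 E3 81 BF EE 92 AE F0 BE B0 82 CE 8F C4 8D C7 B4.

DD AF DF 87 EB B0 A9 E3 81 BF EE 92 AE F0 BE B0 82 CE 8F C4 8D C7 B4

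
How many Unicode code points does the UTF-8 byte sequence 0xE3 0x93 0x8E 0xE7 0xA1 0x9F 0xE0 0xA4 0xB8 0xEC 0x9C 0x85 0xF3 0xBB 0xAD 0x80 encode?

5

Byte at offset 0: 0xE3 = 11100011 → 3-byte char (#1). Advance 3.
Byte at offset 3: 0xE7 = 11100111 → 3-byte char (#2). Advance 3.
Byte at offset 6: 0xE0 = 11100000 → 3-byte char (#3). Advance 3.
Byte at offset 9: 0xEC = 11101100 → 3-byte char (#4). Advance 3.
Byte at offset 12: 0xF3 = 11110011 → 4-byte char (#5). Advance 4.
Reached end at offset 16 after 5 code points.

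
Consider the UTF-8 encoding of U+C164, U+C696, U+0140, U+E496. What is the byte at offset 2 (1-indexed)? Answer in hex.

0x85

1-indexed offset 2 is 0-indexed offset 1.
U+C164 → 3-byte form EC 85 A4 at offsets 0–2.
Offset 1 falls in char 1's range; it's byte 2 of EC 85 A4 = 0x85.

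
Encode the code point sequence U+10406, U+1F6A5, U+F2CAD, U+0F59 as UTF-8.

F0 90 90 86 F0 9F 9A A5 F3 B2 B2 AD E0 BD 99

U+10406: 4-byte form → F0 90 90 86.
U+1F6A5: 4-byte form → F0 9F 9A A5.
U+F2CAD: 4-byte form → F3 B2 B2 AD.
U+0F59: 3-byte form → E0 BD 99.
Concatenated (15 bytes): F0 90 90 86 F0 9F 9A A5 F3 B2 B2 AD E0 BD 99.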